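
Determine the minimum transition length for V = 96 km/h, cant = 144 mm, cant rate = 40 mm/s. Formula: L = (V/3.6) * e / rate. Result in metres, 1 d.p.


Convert speed: V = 96 / 3.6 = 26.6667 m/s
L = 26.6667 * 144 / 40
L = 3840.0 / 40
L = 96.0 m

96.0


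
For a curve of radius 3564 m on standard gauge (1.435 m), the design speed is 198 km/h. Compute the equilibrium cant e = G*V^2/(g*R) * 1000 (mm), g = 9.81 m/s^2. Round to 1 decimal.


Convert speed: V = 198 / 3.6 = 55.0 m/s
Apply formula: e = 1.435 * 55.0^2 / (9.81 * 3564)
e = 1.435 * 3025.0 / 34962.84
e = 0.124157 m = 124.2 mm

124.2


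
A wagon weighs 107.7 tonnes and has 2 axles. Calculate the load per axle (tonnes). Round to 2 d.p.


Load per axle = total weight / number of axles
Load = 107.7 / 2
Load = 53.85 tonnes

53.85


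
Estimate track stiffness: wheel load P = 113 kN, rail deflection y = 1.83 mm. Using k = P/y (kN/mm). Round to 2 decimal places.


Track stiffness k = P / y
k = 113 / 1.83
k = 61.75 kN/mm

61.75


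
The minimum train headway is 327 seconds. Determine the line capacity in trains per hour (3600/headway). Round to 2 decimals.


Capacity = 3600 / headway
Capacity = 3600 / 327
Capacity = 11.01 trains/hour

11.01


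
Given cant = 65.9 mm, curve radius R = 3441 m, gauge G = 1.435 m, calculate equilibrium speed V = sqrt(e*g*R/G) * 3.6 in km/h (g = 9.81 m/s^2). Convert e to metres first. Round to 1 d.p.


Convert cant: e = 65.9 mm = 0.0659 m
V_ms = sqrt(0.0659 * 9.81 * 3441 / 1.435)
V_ms = sqrt(1550.198076) = 39.3726 m/s
V = 39.3726 * 3.6 = 141.7 km/h

141.7


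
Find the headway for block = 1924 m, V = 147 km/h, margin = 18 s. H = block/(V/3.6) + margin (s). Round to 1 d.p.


V = 147 / 3.6 = 40.8333 m/s
Block traversal time = 1924 / 40.8333 = 47.1184 s
Headway = 47.1184 + 18
Headway = 65.1 s

65.1


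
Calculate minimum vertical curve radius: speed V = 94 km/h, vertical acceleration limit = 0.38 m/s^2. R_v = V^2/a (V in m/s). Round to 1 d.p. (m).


Convert speed: V = 94 / 3.6 = 26.1111 m/s
V^2 = 681.7901 m^2/s^2
R_v = 681.7901 / 0.38
R_v = 1794.2 m

1794.2


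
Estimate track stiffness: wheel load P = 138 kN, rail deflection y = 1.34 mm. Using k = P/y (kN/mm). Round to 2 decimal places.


Track stiffness k = P / y
k = 138 / 1.34
k = 102.99 kN/mm

102.99


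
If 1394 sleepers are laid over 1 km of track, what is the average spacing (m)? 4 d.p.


Spacing = 1000 m / number of sleepers
Spacing = 1000 / 1394
Spacing = 0.7174 m

0.7174


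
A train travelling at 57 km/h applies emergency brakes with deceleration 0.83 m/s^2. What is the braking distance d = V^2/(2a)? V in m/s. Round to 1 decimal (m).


Convert speed: V = 57 / 3.6 = 15.8333 m/s
V^2 = 250.6944
d = 250.6944 / (2 * 0.83)
d = 250.6944 / 1.66
d = 151.0 m

151.0


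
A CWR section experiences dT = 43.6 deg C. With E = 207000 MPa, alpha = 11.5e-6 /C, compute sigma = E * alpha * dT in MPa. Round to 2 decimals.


sigma = E * alpha * dT
sigma = 207000 * 11.5e-6 * 43.6
sigma = 2.3805 * 43.6
sigma = 103.79 MPa

103.79


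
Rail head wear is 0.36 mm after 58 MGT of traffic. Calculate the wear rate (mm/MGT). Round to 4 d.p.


Wear rate = total wear / cumulative tonnage
Rate = 0.36 / 58
Rate = 0.0062 mm/MGT

0.0062


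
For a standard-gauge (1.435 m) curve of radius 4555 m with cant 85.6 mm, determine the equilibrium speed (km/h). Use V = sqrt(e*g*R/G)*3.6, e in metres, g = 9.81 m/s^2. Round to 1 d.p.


Convert cant: e = 85.6 mm = 0.0856 m
V_ms = sqrt(0.0856 * 9.81 * 4555 / 1.435)
V_ms = sqrt(2665.50347) = 51.6285 m/s
V = 51.6285 * 3.6 = 185.9 km/h

185.9


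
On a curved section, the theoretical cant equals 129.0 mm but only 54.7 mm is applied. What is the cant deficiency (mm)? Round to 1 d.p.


Cant deficiency = equilibrium cant - actual cant
CD = 129.0 - 54.7
CD = 74.3 mm

74.3


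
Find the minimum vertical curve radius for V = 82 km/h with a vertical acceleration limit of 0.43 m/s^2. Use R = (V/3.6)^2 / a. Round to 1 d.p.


Convert speed: V = 82 / 3.6 = 22.7778 m/s
V^2 = 518.8272 m^2/s^2
R_v = 518.8272 / 0.43
R_v = 1206.6 m

1206.6


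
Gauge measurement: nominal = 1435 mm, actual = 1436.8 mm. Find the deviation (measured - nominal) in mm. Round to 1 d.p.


Deviation = measured - nominal
Deviation = 1436.8 - 1435
Deviation = 1.8 mm

1.8


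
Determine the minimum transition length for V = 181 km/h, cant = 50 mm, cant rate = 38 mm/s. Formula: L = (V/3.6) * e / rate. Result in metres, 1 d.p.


Convert speed: V = 181 / 3.6 = 50.2778 m/s
L = 50.2778 * 50 / 38
L = 2513.8889 / 38
L = 66.2 m

66.2


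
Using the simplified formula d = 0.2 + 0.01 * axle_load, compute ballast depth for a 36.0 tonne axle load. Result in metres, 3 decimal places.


d = 0.2 + 0.01 * 36.0
d = 0.2 + 0.36
d = 0.560 m

0.560


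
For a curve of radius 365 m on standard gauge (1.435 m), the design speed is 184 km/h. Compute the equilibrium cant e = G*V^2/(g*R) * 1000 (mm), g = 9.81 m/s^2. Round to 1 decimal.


Convert speed: V = 184 / 3.6 = 51.1111 m/s
Apply formula: e = 1.435 * 51.1111^2 / (9.81 * 365)
e = 1.435 * 2612.3457 / 3580.65
e = 1.046937 m = 1046.9 mm

1046.9


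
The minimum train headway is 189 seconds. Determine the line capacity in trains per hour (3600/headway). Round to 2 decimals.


Capacity = 3600 / headway
Capacity = 3600 / 189
Capacity = 19.05 trains/hour

19.05


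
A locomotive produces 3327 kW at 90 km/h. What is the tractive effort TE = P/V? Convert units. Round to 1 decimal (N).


Convert: P = 3327 kW = 3327000 W
V = 90 / 3.6 = 25.0 m/s
TE = 3327000 / 25.0
TE = 133080.0 N

133080.0


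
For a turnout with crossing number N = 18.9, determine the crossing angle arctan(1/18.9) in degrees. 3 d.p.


1/N = 1/18.9 = 0.05291
angle = arctan(0.05291) = 0.052861 rad
angle = 0.052861 * 180/pi = 3.029 degrees

3.029


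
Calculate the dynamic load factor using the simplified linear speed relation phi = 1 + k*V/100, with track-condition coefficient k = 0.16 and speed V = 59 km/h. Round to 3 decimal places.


phi = 1 + k * V / 100
phi = 1 + 0.16 * 59 / 100
phi = 1 + 0.0944
phi = 1.094

1.094


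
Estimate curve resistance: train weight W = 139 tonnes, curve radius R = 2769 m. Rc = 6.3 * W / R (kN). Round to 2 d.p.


Rc = 6.3 * W / R
Rc = 6.3 * 139 / 2769
Rc = 875.7 / 2769
Rc = 0.32 kN

0.32


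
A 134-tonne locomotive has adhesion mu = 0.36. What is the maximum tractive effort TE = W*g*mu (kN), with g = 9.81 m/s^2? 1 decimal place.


TE_max = W * g * mu
TE_max = 134 * 9.81 * 0.36
TE_max = 1314.54 * 0.36
TE_max = 473.2 kN

473.2


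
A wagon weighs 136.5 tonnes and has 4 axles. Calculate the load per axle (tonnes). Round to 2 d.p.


Load per axle = total weight / number of axles
Load = 136.5 / 4
Load = 34.13 tonnes

34.13


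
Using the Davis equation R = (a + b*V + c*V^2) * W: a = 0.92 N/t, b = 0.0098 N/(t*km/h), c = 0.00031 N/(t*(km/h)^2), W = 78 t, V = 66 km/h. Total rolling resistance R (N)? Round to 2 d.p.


b*V = 0.0098 * 66 = 0.6468
c*V^2 = 0.00031 * 4356 = 1.35036
R_per_t = 0.92 + 0.6468 + 1.35036 = 2.91716 N/t
R_total = 2.91716 * 78 = 227.54 N

227.54


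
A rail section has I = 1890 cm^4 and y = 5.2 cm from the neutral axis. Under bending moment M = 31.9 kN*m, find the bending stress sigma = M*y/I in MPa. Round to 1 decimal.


Convert units:
M = 31.9 kN*m = 31900000 N*mm
y = 5.2 cm = 52 mm
I = 1890 cm^4 = 18900000 mm^4
sigma = 31900000 * 52 / 18900000
sigma = 87.8 MPa

87.8


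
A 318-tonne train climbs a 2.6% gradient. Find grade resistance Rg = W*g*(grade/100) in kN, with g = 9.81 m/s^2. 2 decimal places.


Rg = W * 9.81 * grade / 100
Rg = 318 * 9.81 * 2.6 / 100
Rg = 3119.58 * 0.026
Rg = 81.11 kN

81.11


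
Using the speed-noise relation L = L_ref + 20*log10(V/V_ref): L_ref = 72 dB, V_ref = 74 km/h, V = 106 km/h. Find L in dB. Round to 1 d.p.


V/V_ref = 106 / 74 = 1.432432
log10(1.432432) = 0.156074
20 * 0.156074 = 3.1215
L = 72 + 3.1215 = 75.1 dB

75.1


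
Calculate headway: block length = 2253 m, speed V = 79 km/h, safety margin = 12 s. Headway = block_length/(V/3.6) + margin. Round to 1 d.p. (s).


V = 79 / 3.6 = 21.9444 m/s
Block traversal time = 2253 / 21.9444 = 102.6684 s
Headway = 102.6684 + 12
Headway = 114.7 s

114.7


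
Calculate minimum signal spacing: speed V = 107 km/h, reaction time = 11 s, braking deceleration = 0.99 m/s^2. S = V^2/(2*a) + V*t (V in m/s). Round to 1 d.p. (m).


V = 107 / 3.6 = 29.7222 m/s
Braking distance = 29.7222^2 / (2*0.99) = 446.1669 m
Sighting distance = 29.7222 * 11 = 326.9444 m
S = 446.1669 + 326.9444 = 773.1 m

773.1


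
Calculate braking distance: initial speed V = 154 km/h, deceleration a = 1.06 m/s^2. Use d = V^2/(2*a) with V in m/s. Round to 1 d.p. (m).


Convert speed: V = 154 / 3.6 = 42.7778 m/s
V^2 = 1829.9383
d = 1829.9383 / (2 * 1.06)
d = 1829.9383 / 2.12
d = 863.2 m

863.2


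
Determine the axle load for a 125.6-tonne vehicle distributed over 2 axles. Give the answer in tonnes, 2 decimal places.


Load per axle = total weight / number of axles
Load = 125.6 / 2
Load = 62.80 tonnes

62.80


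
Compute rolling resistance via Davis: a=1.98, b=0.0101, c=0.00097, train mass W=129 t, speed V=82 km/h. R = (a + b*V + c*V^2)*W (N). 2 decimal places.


b*V = 0.0101 * 82 = 0.8282
c*V^2 = 0.00097 * 6724 = 6.52228
R_per_t = 1.98 + 0.8282 + 6.52228 = 9.33048 N/t
R_total = 9.33048 * 129 = 1203.63 N

1203.63


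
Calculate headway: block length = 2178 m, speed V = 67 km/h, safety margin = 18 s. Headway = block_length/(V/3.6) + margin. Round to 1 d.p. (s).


V = 67 / 3.6 = 18.6111 m/s
Block traversal time = 2178 / 18.6111 = 117.0269 s
Headway = 117.0269 + 18
Headway = 135.0 s

135.0


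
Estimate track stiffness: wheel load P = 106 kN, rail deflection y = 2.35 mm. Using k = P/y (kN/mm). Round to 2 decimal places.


Track stiffness k = P / y
k = 106 / 2.35
k = 45.11 kN/mm

45.11


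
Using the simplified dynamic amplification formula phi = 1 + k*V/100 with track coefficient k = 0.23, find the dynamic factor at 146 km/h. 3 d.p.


phi = 1 + k * V / 100
phi = 1 + 0.23 * 146 / 100
phi = 1 + 0.3358
phi = 1.336

1.336


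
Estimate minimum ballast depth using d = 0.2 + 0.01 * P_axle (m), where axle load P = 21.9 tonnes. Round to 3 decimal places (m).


d = 0.2 + 0.01 * 21.9
d = 0.2 + 0.219
d = 0.419 m

0.419


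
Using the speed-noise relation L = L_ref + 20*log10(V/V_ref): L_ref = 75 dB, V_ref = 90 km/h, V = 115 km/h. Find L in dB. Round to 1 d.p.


V/V_ref = 115 / 90 = 1.277778
log10(1.277778) = 0.106455
20 * 0.106455 = 2.1291
L = 75 + 2.1291 = 77.1 dB

77.1


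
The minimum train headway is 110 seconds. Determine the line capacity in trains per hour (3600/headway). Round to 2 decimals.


Capacity = 3600 / headway
Capacity = 3600 / 110
Capacity = 32.73 trains/hour

32.73


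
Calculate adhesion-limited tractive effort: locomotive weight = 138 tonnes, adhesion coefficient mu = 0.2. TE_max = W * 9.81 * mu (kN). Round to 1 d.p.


TE_max = W * g * mu
TE_max = 138 * 9.81 * 0.2
TE_max = 1353.78 * 0.2
TE_max = 270.8 kN

270.8


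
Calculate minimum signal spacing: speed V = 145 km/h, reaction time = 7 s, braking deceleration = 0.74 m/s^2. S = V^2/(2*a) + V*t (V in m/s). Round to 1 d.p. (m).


V = 145 / 3.6 = 40.2778 m/s
Braking distance = 40.2778^2 / (2*0.74) = 1096.1482 m
Sighting distance = 40.2778 * 7 = 281.9444 m
S = 1096.1482 + 281.9444 = 1378.1 m

1378.1


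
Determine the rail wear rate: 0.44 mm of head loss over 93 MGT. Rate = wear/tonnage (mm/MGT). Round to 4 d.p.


Wear rate = total wear / cumulative tonnage
Rate = 0.44 / 93
Rate = 0.0047 mm/MGT

0.0047


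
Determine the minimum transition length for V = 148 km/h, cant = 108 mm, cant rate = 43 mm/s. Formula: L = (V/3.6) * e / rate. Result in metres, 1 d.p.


Convert speed: V = 148 / 3.6 = 41.1111 m/s
L = 41.1111 * 108 / 43
L = 4440.0 / 43
L = 103.3 m

103.3


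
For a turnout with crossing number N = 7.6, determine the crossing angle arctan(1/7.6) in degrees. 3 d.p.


1/N = 1/7.6 = 0.131579
angle = arctan(0.131579) = 0.130827 rad
angle = 0.130827 * 180/pi = 7.496 degrees

7.496


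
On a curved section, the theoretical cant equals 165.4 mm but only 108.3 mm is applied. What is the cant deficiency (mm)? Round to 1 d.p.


Cant deficiency = equilibrium cant - actual cant
CD = 165.4 - 108.3
CD = 57.1 mm

57.1


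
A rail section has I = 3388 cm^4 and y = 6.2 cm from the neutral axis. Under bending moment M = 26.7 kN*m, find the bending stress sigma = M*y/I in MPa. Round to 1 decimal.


Convert units:
M = 26.7 kN*m = 26700000 N*mm
y = 6.2 cm = 62 mm
I = 3388 cm^4 = 33880000 mm^4
sigma = 26700000 * 62 / 33880000
sigma = 48.9 MPa

48.9


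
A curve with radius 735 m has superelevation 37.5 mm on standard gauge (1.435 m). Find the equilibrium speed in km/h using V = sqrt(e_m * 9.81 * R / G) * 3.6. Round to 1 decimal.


Convert cant: e = 37.5 mm = 0.0375 m
V_ms = sqrt(0.0375 * 9.81 * 735 / 1.435)
V_ms = sqrt(188.42378) = 13.7268 m/s
V = 13.7268 * 3.6 = 49.4 km/h

49.4


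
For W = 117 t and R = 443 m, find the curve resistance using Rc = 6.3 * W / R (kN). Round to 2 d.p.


Rc = 6.3 * W / R
Rc = 6.3 * 117 / 443
Rc = 737.1 / 443
Rc = 1.66 kN

1.66


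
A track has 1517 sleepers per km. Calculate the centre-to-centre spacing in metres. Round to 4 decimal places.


Spacing = 1000 m / number of sleepers
Spacing = 1000 / 1517
Spacing = 0.6592 m

0.6592


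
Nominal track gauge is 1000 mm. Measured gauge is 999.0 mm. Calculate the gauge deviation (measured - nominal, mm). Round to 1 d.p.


Deviation = measured - nominal
Deviation = 999.0 - 1000
Deviation = -1.0 mm

-1.0


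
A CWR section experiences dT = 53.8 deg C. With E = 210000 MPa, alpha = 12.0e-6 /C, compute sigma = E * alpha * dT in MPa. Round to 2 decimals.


sigma = E * alpha * dT
sigma = 210000 * 12.0e-6 * 53.8
sigma = 2.52 * 53.8
sigma = 135.58 MPa

135.58


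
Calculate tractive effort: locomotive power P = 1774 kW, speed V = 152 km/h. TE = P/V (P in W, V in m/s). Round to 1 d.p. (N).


Convert: P = 1774 kW = 1774000 W
V = 152 / 3.6 = 42.2222 m/s
TE = 1774000 / 42.2222
TE = 42015.8 N

42015.8


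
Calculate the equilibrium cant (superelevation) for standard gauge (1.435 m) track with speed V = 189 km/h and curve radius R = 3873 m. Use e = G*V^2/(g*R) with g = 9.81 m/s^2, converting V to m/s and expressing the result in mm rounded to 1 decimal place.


Convert speed: V = 189 / 3.6 = 52.5 m/s
Apply formula: e = 1.435 * 52.5^2 / (9.81 * 3873)
e = 1.435 * 2756.25 / 37994.13
e = 0.104101 m = 104.1 mm

104.1


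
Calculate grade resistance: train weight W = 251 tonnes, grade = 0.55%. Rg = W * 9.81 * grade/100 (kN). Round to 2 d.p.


Rg = W * 9.81 * grade / 100
Rg = 251 * 9.81 * 0.55 / 100
Rg = 2462.31 * 0.0055
Rg = 13.54 kN

13.54


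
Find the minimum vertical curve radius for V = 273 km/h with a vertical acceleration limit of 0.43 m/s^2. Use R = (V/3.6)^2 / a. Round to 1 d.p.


Convert speed: V = 273 / 3.6 = 75.8333 m/s
V^2 = 5750.6944 m^2/s^2
R_v = 5750.6944 / 0.43
R_v = 13373.7 m

13373.7


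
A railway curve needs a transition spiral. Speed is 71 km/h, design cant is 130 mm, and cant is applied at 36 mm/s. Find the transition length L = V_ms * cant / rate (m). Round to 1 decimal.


Convert speed: V = 71 / 3.6 = 19.7222 m/s
L = 19.7222 * 130 / 36
L = 2563.8889 / 36
L = 71.2 m

71.2


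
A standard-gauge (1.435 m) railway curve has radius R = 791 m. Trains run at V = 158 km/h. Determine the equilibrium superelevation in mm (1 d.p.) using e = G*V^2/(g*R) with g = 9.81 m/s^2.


Convert speed: V = 158 / 3.6 = 43.8889 m/s
Apply formula: e = 1.435 * 43.8889^2 / (9.81 * 791)
e = 1.435 * 1926.2346 / 7759.71
e = 0.356218 m = 356.2 mm

356.2


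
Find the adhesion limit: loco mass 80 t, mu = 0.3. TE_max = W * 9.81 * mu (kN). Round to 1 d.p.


TE_max = W * g * mu
TE_max = 80 * 9.81 * 0.3
TE_max = 784.8 * 0.3
TE_max = 235.4 kN

235.4


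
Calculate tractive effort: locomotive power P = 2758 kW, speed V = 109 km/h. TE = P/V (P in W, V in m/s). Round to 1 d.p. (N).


Convert: P = 2758 kW = 2758000 W
V = 109 / 3.6 = 30.2778 m/s
TE = 2758000 / 30.2778
TE = 91089.9 N

91089.9


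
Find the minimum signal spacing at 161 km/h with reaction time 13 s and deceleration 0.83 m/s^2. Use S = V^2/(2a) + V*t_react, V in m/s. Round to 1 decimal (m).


V = 161 / 3.6 = 44.7222 m/s
Braking distance = 44.7222^2 / (2*0.83) = 1204.8658 m
Sighting distance = 44.7222 * 13 = 581.3889 m
S = 1204.8658 + 581.3889 = 1786.3 m

1786.3


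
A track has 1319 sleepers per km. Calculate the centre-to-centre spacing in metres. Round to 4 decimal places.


Spacing = 1000 m / number of sleepers
Spacing = 1000 / 1319
Spacing = 0.7582 m

0.7582


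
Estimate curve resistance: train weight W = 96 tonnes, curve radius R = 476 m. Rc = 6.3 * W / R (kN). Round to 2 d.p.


Rc = 6.3 * W / R
Rc = 6.3 * 96 / 476
Rc = 604.8 / 476
Rc = 1.27 kN

1.27


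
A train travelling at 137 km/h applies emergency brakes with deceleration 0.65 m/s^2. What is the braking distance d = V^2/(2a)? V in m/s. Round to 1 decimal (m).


Convert speed: V = 137 / 3.6 = 38.0556 m/s
V^2 = 1448.2253
d = 1448.2253 / (2 * 0.65)
d = 1448.2253 / 1.3
d = 1114.0 m

1114.0


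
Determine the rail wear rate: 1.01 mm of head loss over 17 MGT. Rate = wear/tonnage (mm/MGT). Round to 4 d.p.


Wear rate = total wear / cumulative tonnage
Rate = 1.01 / 17
Rate = 0.0594 mm/MGT

0.0594


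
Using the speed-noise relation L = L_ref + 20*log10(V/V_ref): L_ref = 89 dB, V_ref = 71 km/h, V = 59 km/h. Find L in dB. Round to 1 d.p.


V/V_ref = 59 / 71 = 0.830986
log10(0.830986) = -0.080406
20 * -0.080406 = -1.6081
L = 89 + -1.6081 = 87.4 dB

87.4


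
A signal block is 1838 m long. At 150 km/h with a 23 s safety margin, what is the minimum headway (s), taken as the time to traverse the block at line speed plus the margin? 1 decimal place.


V = 150 / 3.6 = 41.6667 m/s
Block traversal time = 1838 / 41.6667 = 44.112 s
Headway = 44.112 + 23
Headway = 67.1 s

67.1


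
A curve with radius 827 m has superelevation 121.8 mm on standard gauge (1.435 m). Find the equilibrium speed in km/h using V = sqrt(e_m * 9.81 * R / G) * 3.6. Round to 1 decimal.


Convert cant: e = 121.8 mm = 0.1218 m
V_ms = sqrt(0.1218 * 9.81 * 827 / 1.435)
V_ms = sqrt(688.604576) = 26.2413 m/s
V = 26.2413 * 3.6 = 94.5 km/h

94.5


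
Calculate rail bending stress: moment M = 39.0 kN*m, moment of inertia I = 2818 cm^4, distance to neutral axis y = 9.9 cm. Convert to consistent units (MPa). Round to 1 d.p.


Convert units:
M = 39.0 kN*m = 39000000 N*mm
y = 9.9 cm = 99 mm
I = 2818 cm^4 = 28180000 mm^4
sigma = 39000000 * 99 / 28180000
sigma = 137.0 MPa

137.0


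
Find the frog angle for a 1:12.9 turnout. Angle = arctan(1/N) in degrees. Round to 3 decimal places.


1/N = 1/12.9 = 0.077519
angle = arctan(0.077519) = 0.077365 rad
angle = 0.077365 * 180/pi = 4.433 degrees

4.433


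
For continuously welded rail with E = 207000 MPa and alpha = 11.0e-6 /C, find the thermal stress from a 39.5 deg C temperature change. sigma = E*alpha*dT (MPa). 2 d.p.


sigma = E * alpha * dT
sigma = 207000 * 11.0e-6 * 39.5
sigma = 2.277 * 39.5
sigma = 89.94 MPa

89.94


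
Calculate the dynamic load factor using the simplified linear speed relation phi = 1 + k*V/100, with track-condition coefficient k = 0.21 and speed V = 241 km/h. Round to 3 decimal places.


phi = 1 + k * V / 100
phi = 1 + 0.21 * 241 / 100
phi = 1 + 0.5061
phi = 1.506

1.506


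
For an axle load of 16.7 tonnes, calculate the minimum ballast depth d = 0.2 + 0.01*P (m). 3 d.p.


d = 0.2 + 0.01 * 16.7
d = 0.2 + 0.167
d = 0.367 m

0.367


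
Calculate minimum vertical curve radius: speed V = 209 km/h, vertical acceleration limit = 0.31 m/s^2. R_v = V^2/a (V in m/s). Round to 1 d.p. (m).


Convert speed: V = 209 / 3.6 = 58.0556 m/s
V^2 = 3370.4475 m^2/s^2
R_v = 3370.4475 / 0.31
R_v = 10872.4 m

10872.4


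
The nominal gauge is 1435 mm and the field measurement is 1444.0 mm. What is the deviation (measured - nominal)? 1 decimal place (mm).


Deviation = measured - nominal
Deviation = 1444.0 - 1435
Deviation = 9.0 mm

9.0


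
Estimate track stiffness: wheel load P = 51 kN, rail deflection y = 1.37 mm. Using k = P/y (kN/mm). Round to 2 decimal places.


Track stiffness k = P / y
k = 51 / 1.37
k = 37.23 kN/mm

37.23


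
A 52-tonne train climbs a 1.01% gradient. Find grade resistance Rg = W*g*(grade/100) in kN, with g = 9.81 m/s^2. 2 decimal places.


Rg = W * 9.81 * grade / 100
Rg = 52 * 9.81 * 1.01 / 100
Rg = 510.12 * 0.0101
Rg = 5.15 kN

5.15


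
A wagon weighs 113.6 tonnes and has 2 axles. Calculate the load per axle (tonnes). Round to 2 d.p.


Load per axle = total weight / number of axles
Load = 113.6 / 2
Load = 56.80 tonnes

56.80


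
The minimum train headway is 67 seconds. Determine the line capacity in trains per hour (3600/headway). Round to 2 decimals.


Capacity = 3600 / headway
Capacity = 3600 / 67
Capacity = 53.73 trains/hour

53.73


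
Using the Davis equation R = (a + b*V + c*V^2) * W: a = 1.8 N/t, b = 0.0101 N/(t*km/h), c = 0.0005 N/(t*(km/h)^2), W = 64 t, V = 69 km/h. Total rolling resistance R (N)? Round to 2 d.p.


b*V = 0.0101 * 69 = 0.6969
c*V^2 = 0.0005 * 4761 = 2.3805
R_per_t = 1.8 + 0.6969 + 2.3805 = 4.8774 N/t
R_total = 4.8774 * 64 = 312.15 N

312.15


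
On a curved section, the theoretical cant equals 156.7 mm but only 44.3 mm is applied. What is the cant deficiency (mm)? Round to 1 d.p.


Cant deficiency = equilibrium cant - actual cant
CD = 156.7 - 44.3
CD = 112.4 mm

112.4


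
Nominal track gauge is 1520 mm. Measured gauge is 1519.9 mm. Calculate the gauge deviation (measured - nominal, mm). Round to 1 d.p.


Deviation = measured - nominal
Deviation = 1519.9 - 1520
Deviation = -0.1 mm

-0.1


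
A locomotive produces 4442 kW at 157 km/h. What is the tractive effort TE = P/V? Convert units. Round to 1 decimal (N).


Convert: P = 4442 kW = 4442000 W
V = 157 / 3.6 = 43.6111 m/s
TE = 4442000 / 43.6111
TE = 101854.8 N

101854.8


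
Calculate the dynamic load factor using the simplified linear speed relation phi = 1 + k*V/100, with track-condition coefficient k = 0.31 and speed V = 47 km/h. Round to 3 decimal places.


phi = 1 + k * V / 100
phi = 1 + 0.31 * 47 / 100
phi = 1 + 0.1457
phi = 1.146

1.146


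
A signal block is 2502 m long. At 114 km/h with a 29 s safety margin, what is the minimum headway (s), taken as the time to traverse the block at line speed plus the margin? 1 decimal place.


V = 114 / 3.6 = 31.6667 m/s
Block traversal time = 2502 / 31.6667 = 79.0105 s
Headway = 79.0105 + 29
Headway = 108.0 s

108.0


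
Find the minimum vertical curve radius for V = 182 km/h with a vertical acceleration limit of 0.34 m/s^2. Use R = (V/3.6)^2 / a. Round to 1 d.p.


Convert speed: V = 182 / 3.6 = 50.5556 m/s
V^2 = 2555.8642 m^2/s^2
R_v = 2555.8642 / 0.34
R_v = 7517.2 m

7517.2


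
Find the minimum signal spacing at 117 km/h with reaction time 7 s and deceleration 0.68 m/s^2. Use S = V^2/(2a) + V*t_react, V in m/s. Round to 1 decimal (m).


V = 117 / 3.6 = 32.5 m/s
Braking distance = 32.5^2 / (2*0.68) = 776.6544 m
Sighting distance = 32.5 * 7 = 227.5 m
S = 776.6544 + 227.5 = 1004.2 m

1004.2


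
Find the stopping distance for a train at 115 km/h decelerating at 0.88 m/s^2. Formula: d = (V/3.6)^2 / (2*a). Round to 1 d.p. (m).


Convert speed: V = 115 / 3.6 = 31.9444 m/s
V^2 = 1020.4475
d = 1020.4475 / (2 * 0.88)
d = 1020.4475 / 1.76
d = 579.8 m

579.8


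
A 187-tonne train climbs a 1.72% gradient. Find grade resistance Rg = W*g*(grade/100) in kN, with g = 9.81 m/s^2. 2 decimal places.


Rg = W * 9.81 * grade / 100
Rg = 187 * 9.81 * 1.72 / 100
Rg = 1834.47 * 0.0172
Rg = 31.55 kN

31.55


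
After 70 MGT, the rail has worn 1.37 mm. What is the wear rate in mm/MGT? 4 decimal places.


Wear rate = total wear / cumulative tonnage
Rate = 1.37 / 70
Rate = 0.0196 mm/MGT

0.0196


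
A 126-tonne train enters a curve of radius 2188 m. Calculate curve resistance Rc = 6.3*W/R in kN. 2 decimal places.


Rc = 6.3 * W / R
Rc = 6.3 * 126 / 2188
Rc = 793.8 / 2188
Rc = 0.36 kN

0.36


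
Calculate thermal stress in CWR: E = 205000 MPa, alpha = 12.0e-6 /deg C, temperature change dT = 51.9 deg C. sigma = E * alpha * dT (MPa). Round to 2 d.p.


sigma = E * alpha * dT
sigma = 205000 * 12.0e-6 * 51.9
sigma = 2.46 * 51.9
sigma = 127.67 MPa

127.67


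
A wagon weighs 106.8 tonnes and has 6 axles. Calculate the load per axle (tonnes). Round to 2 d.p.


Load per axle = total weight / number of axles
Load = 106.8 / 6
Load = 17.80 tonnes

17.80


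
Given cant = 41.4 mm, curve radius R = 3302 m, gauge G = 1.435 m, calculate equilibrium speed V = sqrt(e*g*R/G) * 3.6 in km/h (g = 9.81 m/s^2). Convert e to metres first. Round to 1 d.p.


Convert cant: e = 41.4 mm = 0.0414 m
V_ms = sqrt(0.0414 * 9.81 * 3302 / 1.435)
V_ms = sqrt(934.53273) = 30.5701 m/s
V = 30.5701 * 3.6 = 110.1 km/h

110.1


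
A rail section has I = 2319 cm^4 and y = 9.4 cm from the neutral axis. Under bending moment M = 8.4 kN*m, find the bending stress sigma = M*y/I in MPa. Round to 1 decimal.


Convert units:
M = 8.4 kN*m = 8400000 N*mm
y = 9.4 cm = 94 mm
I = 2319 cm^4 = 23190000 mm^4
sigma = 8400000 * 94 / 23190000
sigma = 34.0 MPa

34.0


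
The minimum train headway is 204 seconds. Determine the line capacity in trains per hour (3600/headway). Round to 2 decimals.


Capacity = 3600 / headway
Capacity = 3600 / 204
Capacity = 17.65 trains/hour

17.65


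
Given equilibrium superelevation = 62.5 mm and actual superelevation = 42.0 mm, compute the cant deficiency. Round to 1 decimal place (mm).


Cant deficiency = equilibrium cant - actual cant
CD = 62.5 - 42.0
CD = 20.5 mm

20.5


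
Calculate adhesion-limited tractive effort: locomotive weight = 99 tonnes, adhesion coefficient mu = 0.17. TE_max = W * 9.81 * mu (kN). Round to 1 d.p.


TE_max = W * g * mu
TE_max = 99 * 9.81 * 0.17
TE_max = 971.19 * 0.17
TE_max = 165.1 kN

165.1


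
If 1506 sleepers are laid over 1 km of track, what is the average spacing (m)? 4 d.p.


Spacing = 1000 m / number of sleepers
Spacing = 1000 / 1506
Spacing = 0.6640 m

0.6640


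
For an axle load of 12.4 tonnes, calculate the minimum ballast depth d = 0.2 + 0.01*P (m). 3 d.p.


d = 0.2 + 0.01 * 12.4
d = 0.2 + 0.124
d = 0.324 m

0.324


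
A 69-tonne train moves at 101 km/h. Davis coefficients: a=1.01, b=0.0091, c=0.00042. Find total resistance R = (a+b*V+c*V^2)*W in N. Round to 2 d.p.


b*V = 0.0091 * 101 = 0.9191
c*V^2 = 0.00042 * 10201 = 4.28442
R_per_t = 1.01 + 0.9191 + 4.28442 = 6.21352 N/t
R_total = 6.21352 * 69 = 428.73 N

428.73


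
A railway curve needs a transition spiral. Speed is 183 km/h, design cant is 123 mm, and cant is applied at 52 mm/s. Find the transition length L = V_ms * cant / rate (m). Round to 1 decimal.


Convert speed: V = 183 / 3.6 = 50.8333 m/s
L = 50.8333 * 123 / 52
L = 6252.5 / 52
L = 120.2 m

120.2


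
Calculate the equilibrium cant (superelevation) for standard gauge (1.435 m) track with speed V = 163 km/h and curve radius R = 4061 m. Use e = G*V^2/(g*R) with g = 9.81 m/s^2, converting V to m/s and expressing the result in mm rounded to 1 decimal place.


Convert speed: V = 163 / 3.6 = 45.2778 m/s
Apply formula: e = 1.435 * 45.2778^2 / (9.81 * 4061)
e = 1.435 * 2050.0772 / 39838.41
e = 0.073845 m = 73.8 mm

73.8


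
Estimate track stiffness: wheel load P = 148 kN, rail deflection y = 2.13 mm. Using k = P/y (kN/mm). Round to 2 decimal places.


Track stiffness k = P / y
k = 148 / 2.13
k = 69.48 kN/mm

69.48


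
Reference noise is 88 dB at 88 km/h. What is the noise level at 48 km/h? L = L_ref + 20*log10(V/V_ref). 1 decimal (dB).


V/V_ref = 48 / 88 = 0.545455
log10(0.545455) = -0.263241
20 * -0.263241 = -5.2648
L = 88 + -5.2648 = 82.7 dB

82.7


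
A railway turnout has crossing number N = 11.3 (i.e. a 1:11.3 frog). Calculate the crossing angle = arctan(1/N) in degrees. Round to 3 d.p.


1/N = 1/11.3 = 0.088496
angle = arctan(0.088496) = 0.088266 rad
angle = 0.088266 * 180/pi = 5.057 degrees

5.057


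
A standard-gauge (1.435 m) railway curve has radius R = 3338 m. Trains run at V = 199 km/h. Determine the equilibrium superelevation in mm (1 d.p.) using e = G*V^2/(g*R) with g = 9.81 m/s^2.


Convert speed: V = 199 / 3.6 = 55.2778 m/s
Apply formula: e = 1.435 * 55.2778^2 / (9.81 * 3338)
e = 1.435 * 3055.6327 / 32745.78
e = 0.133905 m = 133.9 mm

133.9


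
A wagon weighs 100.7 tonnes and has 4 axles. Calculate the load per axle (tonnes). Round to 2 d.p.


Load per axle = total weight / number of axles
Load = 100.7 / 4
Load = 25.18 tonnes

25.18


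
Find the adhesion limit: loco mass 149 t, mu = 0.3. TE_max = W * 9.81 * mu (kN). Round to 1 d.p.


TE_max = W * g * mu
TE_max = 149 * 9.81 * 0.3
TE_max = 1461.69 * 0.3
TE_max = 438.5 kN

438.5


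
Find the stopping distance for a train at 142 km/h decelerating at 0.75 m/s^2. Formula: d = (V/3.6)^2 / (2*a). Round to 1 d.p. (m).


Convert speed: V = 142 / 3.6 = 39.4444 m/s
V^2 = 1555.8642
d = 1555.8642 / (2 * 0.75)
d = 1555.8642 / 1.5
d = 1037.2 m

1037.2


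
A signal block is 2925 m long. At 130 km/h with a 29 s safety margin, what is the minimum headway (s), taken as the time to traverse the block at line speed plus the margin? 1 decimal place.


V = 130 / 3.6 = 36.1111 m/s
Block traversal time = 2925 / 36.1111 = 81.0 s
Headway = 81.0 + 29
Headway = 110.0 s

110.0


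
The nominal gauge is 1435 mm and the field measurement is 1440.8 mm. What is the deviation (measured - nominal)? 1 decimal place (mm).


Deviation = measured - nominal
Deviation = 1440.8 - 1435
Deviation = 5.8 mm

5.8


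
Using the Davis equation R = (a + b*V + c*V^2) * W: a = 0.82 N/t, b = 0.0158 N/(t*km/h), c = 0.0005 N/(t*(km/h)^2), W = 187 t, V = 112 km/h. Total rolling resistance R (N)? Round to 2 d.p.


b*V = 0.0158 * 112 = 1.7696
c*V^2 = 0.0005 * 12544 = 6.272
R_per_t = 0.82 + 1.7696 + 6.272 = 8.8616 N/t
R_total = 8.8616 * 187 = 1657.12 N

1657.12


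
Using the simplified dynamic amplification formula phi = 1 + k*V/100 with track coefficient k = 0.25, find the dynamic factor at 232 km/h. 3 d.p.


phi = 1 + k * V / 100
phi = 1 + 0.25 * 232 / 100
phi = 1 + 0.58
phi = 1.580

1.580


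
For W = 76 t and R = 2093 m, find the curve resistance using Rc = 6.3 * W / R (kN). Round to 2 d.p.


Rc = 6.3 * W / R
Rc = 6.3 * 76 / 2093
Rc = 478.8 / 2093
Rc = 0.23 kN

0.23


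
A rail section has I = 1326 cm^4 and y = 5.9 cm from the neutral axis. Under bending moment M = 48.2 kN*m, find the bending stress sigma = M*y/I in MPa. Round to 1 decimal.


Convert units:
M = 48.2 kN*m = 48200000 N*mm
y = 5.9 cm = 59 mm
I = 1326 cm^4 = 13260000 mm^4
sigma = 48200000 * 59 / 13260000
sigma = 214.5 MPa

214.5


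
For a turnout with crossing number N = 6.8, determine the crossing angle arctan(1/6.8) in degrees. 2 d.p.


1/N = 1/6.8 = 0.147059
angle = arctan(0.147059) = 0.146012 rad
angle = 0.146012 * 180/pi = 8.37 degrees

8.37


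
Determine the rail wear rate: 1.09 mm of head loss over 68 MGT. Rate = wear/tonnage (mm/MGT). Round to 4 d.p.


Wear rate = total wear / cumulative tonnage
Rate = 1.09 / 68
Rate = 0.0160 mm/MGT

0.0160


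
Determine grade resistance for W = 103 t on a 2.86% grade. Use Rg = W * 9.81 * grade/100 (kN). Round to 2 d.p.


Rg = W * 9.81 * grade / 100
Rg = 103 * 9.81 * 2.86 / 100
Rg = 1010.43 * 0.0286
Rg = 28.90 kN

28.90


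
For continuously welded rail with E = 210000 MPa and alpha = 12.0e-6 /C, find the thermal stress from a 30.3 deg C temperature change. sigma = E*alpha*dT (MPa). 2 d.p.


sigma = E * alpha * dT
sigma = 210000 * 12.0e-6 * 30.3
sigma = 2.52 * 30.3
sigma = 76.36 MPa

76.36


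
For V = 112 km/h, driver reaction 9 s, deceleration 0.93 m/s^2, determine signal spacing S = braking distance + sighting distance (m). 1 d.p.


V = 112 / 3.6 = 31.1111 m/s
Braking distance = 31.1111^2 / (2*0.93) = 520.377 m
Sighting distance = 31.1111 * 9 = 280.0 m
S = 520.377 + 280.0 = 800.4 m

800.4


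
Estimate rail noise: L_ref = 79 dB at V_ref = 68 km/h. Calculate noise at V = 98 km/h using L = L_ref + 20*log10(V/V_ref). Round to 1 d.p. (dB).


V/V_ref = 98 / 68 = 1.441176
log10(1.441176) = 0.158717
20 * 0.158717 = 3.1743
L = 79 + 3.1743 = 82.2 dB

82.2


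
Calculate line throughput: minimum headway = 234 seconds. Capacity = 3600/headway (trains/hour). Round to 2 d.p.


Capacity = 3600 / headway
Capacity = 3600 / 234
Capacity = 15.38 trains/hour

15.38


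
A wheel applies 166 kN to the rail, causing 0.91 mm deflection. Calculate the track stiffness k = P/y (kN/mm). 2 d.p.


Track stiffness k = P / y
k = 166 / 0.91
k = 182.42 kN/mm

182.42


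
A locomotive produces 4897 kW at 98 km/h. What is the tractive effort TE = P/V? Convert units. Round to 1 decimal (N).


Convert: P = 4897 kW = 4897000 W
V = 98 / 3.6 = 27.2222 m/s
TE = 4897000 / 27.2222
TE = 179889.8 N

179889.8


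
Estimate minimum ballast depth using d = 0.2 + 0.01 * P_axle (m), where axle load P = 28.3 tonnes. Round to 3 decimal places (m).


d = 0.2 + 0.01 * 28.3
d = 0.2 + 0.283
d = 0.483 m

0.483


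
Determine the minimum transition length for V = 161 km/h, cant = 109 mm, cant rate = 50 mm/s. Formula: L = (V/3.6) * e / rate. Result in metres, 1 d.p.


Convert speed: V = 161 / 3.6 = 44.7222 m/s
L = 44.7222 * 109 / 50
L = 4874.7222 / 50
L = 97.5 m

97.5


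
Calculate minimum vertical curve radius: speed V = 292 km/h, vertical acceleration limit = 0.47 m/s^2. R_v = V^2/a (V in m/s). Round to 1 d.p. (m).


Convert speed: V = 292 / 3.6 = 81.1111 m/s
V^2 = 6579.0123 m^2/s^2
R_v = 6579.0123 / 0.47
R_v = 13997.9 m

13997.9


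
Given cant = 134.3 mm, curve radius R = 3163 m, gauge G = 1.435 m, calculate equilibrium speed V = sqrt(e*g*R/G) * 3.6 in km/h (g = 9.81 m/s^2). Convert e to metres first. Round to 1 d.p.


Convert cant: e = 134.3 mm = 0.1343 m
V_ms = sqrt(0.1343 * 9.81 * 3163 / 1.435)
V_ms = sqrt(2903.97124) = 53.8885 m/s
V = 53.8885 * 3.6 = 194.0 km/h

194.0


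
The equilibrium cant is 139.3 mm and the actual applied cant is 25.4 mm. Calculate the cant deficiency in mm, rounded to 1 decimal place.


Cant deficiency = equilibrium cant - actual cant
CD = 139.3 - 25.4
CD = 113.9 mm

113.9


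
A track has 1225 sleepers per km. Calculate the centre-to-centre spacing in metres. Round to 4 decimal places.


Spacing = 1000 m / number of sleepers
Spacing = 1000 / 1225
Spacing = 0.8163 m

0.8163


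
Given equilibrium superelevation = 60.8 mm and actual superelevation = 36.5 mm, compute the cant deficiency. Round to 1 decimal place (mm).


Cant deficiency = equilibrium cant - actual cant
CD = 60.8 - 36.5
CD = 24.3 mm

24.3


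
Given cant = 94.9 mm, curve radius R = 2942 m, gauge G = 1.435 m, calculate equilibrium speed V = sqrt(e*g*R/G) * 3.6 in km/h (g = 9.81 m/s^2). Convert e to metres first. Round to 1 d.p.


Convert cant: e = 94.9 mm = 0.0949 m
V_ms = sqrt(0.0949 * 9.81 * 2942 / 1.435)
V_ms = sqrt(1908.64864) = 43.6881 m/s
V = 43.6881 * 3.6 = 157.3 km/h

157.3


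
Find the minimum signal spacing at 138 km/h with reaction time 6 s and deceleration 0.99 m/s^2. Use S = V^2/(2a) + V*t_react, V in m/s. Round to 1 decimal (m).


V = 138 / 3.6 = 38.3333 m/s
Braking distance = 38.3333^2 / (2*0.99) = 742.1437 m
Sighting distance = 38.3333 * 6 = 230.0 m
S = 742.1437 + 230.0 = 972.1 m

972.1


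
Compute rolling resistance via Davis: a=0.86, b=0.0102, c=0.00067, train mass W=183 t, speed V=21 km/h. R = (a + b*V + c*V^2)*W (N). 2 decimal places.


b*V = 0.0102 * 21 = 0.2142
c*V^2 = 0.00067 * 441 = 0.29547
R_per_t = 0.86 + 0.2142 + 0.29547 = 1.36967 N/t
R_total = 1.36967 * 183 = 250.65 N

250.65


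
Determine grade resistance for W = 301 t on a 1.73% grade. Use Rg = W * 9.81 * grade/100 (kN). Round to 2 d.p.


Rg = W * 9.81 * grade / 100
Rg = 301 * 9.81 * 1.73 / 100
Rg = 2952.81 * 0.0173
Rg = 51.08 kN

51.08


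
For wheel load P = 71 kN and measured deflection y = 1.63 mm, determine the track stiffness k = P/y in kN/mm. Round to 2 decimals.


Track stiffness k = P / y
k = 71 / 1.63
k = 43.56 kN/mm

43.56


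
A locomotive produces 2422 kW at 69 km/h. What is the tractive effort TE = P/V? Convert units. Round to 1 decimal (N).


Convert: P = 2422 kW = 2422000 W
V = 69 / 3.6 = 19.1667 m/s
TE = 2422000 / 19.1667
TE = 126365.2 N

126365.2


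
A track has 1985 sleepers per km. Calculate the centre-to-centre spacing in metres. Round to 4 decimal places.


Spacing = 1000 m / number of sleepers
Spacing = 1000 / 1985
Spacing = 0.5038 m

0.5038


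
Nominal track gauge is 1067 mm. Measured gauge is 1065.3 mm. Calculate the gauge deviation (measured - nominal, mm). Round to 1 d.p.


Deviation = measured - nominal
Deviation = 1065.3 - 1067
Deviation = -1.7 mm

-1.7


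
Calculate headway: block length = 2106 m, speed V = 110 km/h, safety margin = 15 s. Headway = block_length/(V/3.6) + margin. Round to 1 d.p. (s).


V = 110 / 3.6 = 30.5556 m/s
Block traversal time = 2106 / 30.5556 = 68.9236 s
Headway = 68.9236 + 15
Headway = 83.9 s

83.9


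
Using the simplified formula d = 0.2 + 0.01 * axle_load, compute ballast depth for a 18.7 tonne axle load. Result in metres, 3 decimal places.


d = 0.2 + 0.01 * 18.7
d = 0.2 + 0.187
d = 0.387 m

0.387


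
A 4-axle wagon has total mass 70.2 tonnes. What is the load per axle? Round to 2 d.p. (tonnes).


Load per axle = total weight / number of axles
Load = 70.2 / 4
Load = 17.55 tonnes

17.55


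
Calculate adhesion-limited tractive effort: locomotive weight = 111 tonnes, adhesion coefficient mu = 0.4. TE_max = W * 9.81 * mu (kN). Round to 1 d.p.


TE_max = W * g * mu
TE_max = 111 * 9.81 * 0.4
TE_max = 1088.91 * 0.4
TE_max = 435.6 kN

435.6


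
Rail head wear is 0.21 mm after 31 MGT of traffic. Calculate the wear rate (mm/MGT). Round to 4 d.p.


Wear rate = total wear / cumulative tonnage
Rate = 0.21 / 31
Rate = 0.0068 mm/MGT

0.0068


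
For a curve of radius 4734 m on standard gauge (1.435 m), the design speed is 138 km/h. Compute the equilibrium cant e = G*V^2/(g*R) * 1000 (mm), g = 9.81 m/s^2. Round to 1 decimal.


Convert speed: V = 138 / 3.6 = 38.3333 m/s
Apply formula: e = 1.435 * 38.3333^2 / (9.81 * 4734)
e = 1.435 * 1469.4444 / 46440.54
e = 0.045405 m = 45.4 mm

45.4


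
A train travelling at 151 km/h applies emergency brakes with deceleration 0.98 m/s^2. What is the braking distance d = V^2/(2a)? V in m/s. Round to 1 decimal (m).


Convert speed: V = 151 / 3.6 = 41.9444 m/s
V^2 = 1759.3364
d = 1759.3364 / (2 * 0.98)
d = 1759.3364 / 1.96
d = 897.6 m

897.6


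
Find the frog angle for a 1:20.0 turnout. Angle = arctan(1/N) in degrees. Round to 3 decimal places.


1/N = 1/20.0 = 0.05
angle = arctan(0.05) = 0.049958 rad
angle = 0.049958 * 180/pi = 2.862 degrees

2.862


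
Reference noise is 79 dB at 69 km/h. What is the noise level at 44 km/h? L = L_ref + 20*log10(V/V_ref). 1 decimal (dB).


V/V_ref = 44 / 69 = 0.637681
log10(0.637681) = -0.195396
20 * -0.195396 = -3.9079
L = 79 + -3.9079 = 75.1 dB

75.1


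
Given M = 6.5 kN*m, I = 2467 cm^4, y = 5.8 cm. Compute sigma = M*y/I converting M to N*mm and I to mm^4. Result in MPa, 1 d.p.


Convert units:
M = 6.5 kN*m = 6500000 N*mm
y = 5.8 cm = 58 mm
I = 2467 cm^4 = 24670000 mm^4
sigma = 6500000 * 58 / 24670000
sigma = 15.3 MPa

15.3


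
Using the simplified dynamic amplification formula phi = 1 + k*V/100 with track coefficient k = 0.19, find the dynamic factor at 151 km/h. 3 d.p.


phi = 1 + k * V / 100
phi = 1 + 0.19 * 151 / 100
phi = 1 + 0.2869
phi = 1.287

1.287
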